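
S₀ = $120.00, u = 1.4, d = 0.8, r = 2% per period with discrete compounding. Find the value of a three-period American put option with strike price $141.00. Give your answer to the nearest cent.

$34.03

Risk-neutral probability p = (1 + 0.02 − 0.8)/(1.4 − 0.8) = 0.2200/0.6000 = 0.3667
Terminal stock prices: S_uuu = 329.3, S_uud = 188.2, S_udd = 107.5, S_ddd = 61.44
Terminal payoffs (K − S): max(-188.3, 0) = 0, max(-47.16, 0) = 0, max(33.48, 0) = 33.48, max(79.56, 0) = 79.56
Node uu (S = 235.2): continuation = 1/1.02·[0.3667·0.0000 + 0.6333·0.0000] = 0.0000; exercise value = 0.0000 ≤ continuation, so V_uu = 0.0000
Node ud (S = 134.4): continuation = 1/1.02·[0.3667·0.0000 + 0.6333·33.4800] = 20.7882; exercise value = 6.6000 ≤ continuation, so V_ud = 20.7882
Node dd (S = 76.8): continuation = 1/1.02·[0.3667·33.4800 + 0.6333·79.5600] = 61.4353; exercise value = 64.2000 > continuation, so V_dd = 64.2000 (exercise)
Node u (S = 168): continuation = 1/1.02·[0.3667·0.0000 + 0.6333·20.7882] = 12.9077; exercise value = 0.0000 ≤ continuation, so V_u = 12.9077
Node d (S = 96): continuation = 1/1.02·[0.3667·20.7882 + 0.6333·64.2000] = 47.3356; exercise value = 45.0000 ≤ continuation, so V_d = 47.3356
Node 0 (S = 120): continuation = 1/1.02·[0.3667·12.9077 + 0.6333·47.3356] = 34.0314; exercise value = 21.0000 ≤ continuation, so V_0 = 34.0314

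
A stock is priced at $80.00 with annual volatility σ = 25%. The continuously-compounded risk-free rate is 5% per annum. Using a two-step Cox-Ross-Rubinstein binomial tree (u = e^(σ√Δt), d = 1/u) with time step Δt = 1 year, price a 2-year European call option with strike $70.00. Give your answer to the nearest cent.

$20.79

CRR parameters: u = e^(σ√Δt) = e^(0.25·√1) = 1.2840, d = 1/u = 0.7788
Per-period rate: rΔt = 0.05·1 = 0.05, so R = e^0.05 = 1.0513
Risk-neutral probability p = (e^0.05 − 0.7788)/(1.2840 − 0.7788) = 0.2725/0.5052 = 0.5393
Terminal stock prices: S_uu = 131.9, S_ud = 80, S_dd = 48.52
Terminal payoffs (S − K): max(61.9, 0) = 61.9, max(10, 0) = 10, max(-21.48, 0) = 0
Node u (S = 102.7): V_u = e^(−0.05)·[0.5393·61.8977 + 0.4607·10.0000] = 36.1360
Node d (S = 62.3): V_d = e^(−0.05)·[0.5393·10.0000 + 0.4607·0.0000] = 5.1300
Node 0 (S = 80): V_0 = e^(−0.05)·[0.5393·36.1360 + 0.4607·5.1300] = 20.7860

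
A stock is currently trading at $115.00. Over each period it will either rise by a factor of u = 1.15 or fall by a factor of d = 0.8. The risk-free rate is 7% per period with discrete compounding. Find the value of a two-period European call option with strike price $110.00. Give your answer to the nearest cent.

Risk-neutral probability p = (1 + 0.07 − 0.8)/(1.15 − 0.8) = 0.2700/0.3500 = 0.7714
Terminal stock prices: S_uu = 152.1, S_ud = 105.8, S_dd = 73.6
Terminal payoffs (S − K): max(42.09, 0) = 42.09, max(-4.2, 0) = 0, max(-36.4, 0) = 0
Node u (S = 132.2): V_u = 1/1.07·[0.7714·42.0875 + 0.2286·0.0000] = 30.3435
Node d (S = 92): V_d = 1/1.07·[0.7714·0.0000 + 0.2286·0.0000] = 0.0000
Node 0 (S = 115): V_0 = 1/1.07·[0.7714·30.3435 + 0.2286·0.0000] = 21.8765

$21.88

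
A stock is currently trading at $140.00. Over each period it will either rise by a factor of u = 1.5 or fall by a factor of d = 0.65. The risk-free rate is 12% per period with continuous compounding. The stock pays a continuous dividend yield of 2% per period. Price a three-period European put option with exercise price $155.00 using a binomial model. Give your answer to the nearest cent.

$24.18

Per-period risk-free factor R = e^0.12 = 1.1275; dividend-adjusted growth = e^(0.12−0.02) = 1.1052.
Risk-neutral probability p = (1.1052 − 0.65)/(1.5 − 0.65) = 0.4552/0.8500 = 0.5355
Terminal stock prices: S_uuu = 472.5, S_uud = 204.8, S_udd = 88.73, S_ddd = 38.45
Terminal payoffs (K − S): max(-317.5, 0) = 0, max(-49.75, 0) = 0, max(66.27, 0) = 66.27, max(116.6, 0) = 116.6
Node uu (S = 315): V_uu = e^(−0.12)·[0.5355·0.0000 + 0.4645·0.0000] = 0.0000
Node ud (S = 136.5): V_ud = e^(−0.12)·[0.5355·0.0000 + 0.4645·66.2750] = 27.3039
Node dd (S = 59.15): V_dd = e^(−0.12)·[0.5355·66.2750 + 0.4645·116.5525] = 79.4939
Node u (S = 210): V_u = e^(−0.12)·[0.5355·0.0000 + 0.4645·27.3039] = 11.2486
Node d (S = 91): V_d = e^(−0.12)·[0.5355·27.3039 + 0.4645·79.4939] = 45.7176
Node 0 (S = 140): V_0 = e^(−0.12)·[0.5355·11.2486 + 0.4645·45.7176] = 24.1771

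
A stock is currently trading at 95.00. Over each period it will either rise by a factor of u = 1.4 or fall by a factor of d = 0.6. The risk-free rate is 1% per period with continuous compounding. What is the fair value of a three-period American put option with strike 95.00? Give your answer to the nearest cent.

25.30

Risk-neutral probability p = (e^0.01 − 0.6)/(1.4 − 0.6) = 0.4101/0.8000 = 0.5126
Terminal stock prices: S_uuu = 260.7, S_uud = 111.7, S_udd = 47.88, S_ddd = 20.52
Terminal payoffs (K − S): max(-165.7, 0) = 0, max(-16.72, 0) = 0, max(47.12, 0) = 47.12, max(74.48, 0) = 74.48
Node uu (S = 186.2): continuation = e^(−0.01)·[0.5126·0.0000 + 0.4874·0.0000] = 0.0000; exercise value = 0.0000 ≤ continuation, so V_uu = 0.0000
Node ud (S = 79.8): continuation = e^(−0.01)·[0.5126·0.0000 + 0.4874·47.1200] = 22.7395; exercise value = 15.2000 ≤ continuation, so V_ud = 22.7395
Node dd (S = 34.2): continuation = e^(−0.01)·[0.5126·47.1200 + 0.4874·74.4800] = 59.8547; exercise value = 60.8000 > continuation, so V_dd = 60.8000 (exercise)
Node u (S = 133): continuation = e^(−0.01)·[0.5126·0.0000 + 0.4874·22.7395] = 10.9738; exercise value = 0.0000 ≤ continuation, so V_u = 10.9738
Node d (S = 57): continuation = e^(−0.01)·[0.5126·22.7395 + 0.4874·60.8000] = 40.8808; exercise value = 38.0000 ≤ continuation, so V_d = 40.8808
Node 0 (S = 95): continuation = e^(−0.01)·[0.5126·10.9738 + 0.4874·40.8808] = 25.2973; exercise value = 0.0000 ≤ continuation, so V_0 = 25.2973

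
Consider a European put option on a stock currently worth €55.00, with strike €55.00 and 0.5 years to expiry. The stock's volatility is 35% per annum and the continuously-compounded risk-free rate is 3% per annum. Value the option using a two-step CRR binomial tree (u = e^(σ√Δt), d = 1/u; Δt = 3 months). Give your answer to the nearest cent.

CRR parameters: u = e^(σ√Δt) = e^(0.35·√0.25) = 1.1912, d = 1/u = 0.8395
Per-period rate: rΔt = 0.03·0.25 = 0.0075, so R = e^0.0075 = 1.0075
Risk-neutral probability p = (e^0.0075 − 0.8395)/(1.1912 − 0.8395) = 0.1681/0.3518 = 0.4778
Terminal stock prices: S_uu = 78.05, S_ud = 55, S_dd = 38.76
Terminal payoffs (K − S): max(-23.05, 0) = 0, max(0, 0) = 0, max(16.24, 0) = 16.24
Node u (S = 65.52): V_u = e^(−0.0075)·[0.4778·0.0000 + 0.5222·0.0000] = 0.0000
Node d (S = 46.17): V_d = e^(−0.0075)·[0.4778·0.0000 + 0.5222·16.2422] = 8.4189
Node 0 (S = 55): V_0 = e^(−0.0075)·[0.4778·0.0000 + 0.5222·8.4189] = 4.3638

€4.36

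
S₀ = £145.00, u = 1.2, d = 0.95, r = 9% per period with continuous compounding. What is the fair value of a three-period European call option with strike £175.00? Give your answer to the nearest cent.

£18.59

Risk-neutral probability p = (e^0.09 − 0.95)/(1.2 − 0.95) = 0.1442/0.2500 = 0.5767
Terminal stock prices: S_uuu = 250.6, S_uud = 198.4, S_udd = 157, S_ddd = 124.3
Terminal payoffs (S − K): max(75.56, 0) = 75.56, max(23.36, 0) = 23.36, max(-17.97, 0) = 0, max(-50.68, 0) = 0
Node uu (S = 208.8): V_uu = e^(−0.09)·[0.5767·75.5600 + 0.4233·23.3600] = 48.8620
Node ud (S = 165.3): V_ud = e^(−0.09)·[0.5767·23.3600 + 0.4233·0.0000] = 12.3122
Node dd (S = 130.9): V_dd = e^(−0.09)·[0.5767·0.0000 + 0.4233·0.0000] = 0.0000
Node u (S = 174): V_u = e^(−0.09)·[0.5767·48.8620 + 0.4233·12.3122] = 30.5165
Node d (S = 137.8): V_d = e^(−0.09)·[0.5767·12.3122 + 0.4233·0.0000] = 6.4893
Node 0 (S = 145): V_0 = e^(−0.09)·[0.5767·30.5165 + 0.4233·6.4893] = 18.5946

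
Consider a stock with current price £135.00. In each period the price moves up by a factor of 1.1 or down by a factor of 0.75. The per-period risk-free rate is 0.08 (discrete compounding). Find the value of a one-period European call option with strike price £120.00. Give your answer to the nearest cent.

£24.88

Risk-neutral probability p = (1 + 0.08 − 0.75)/(1.1 − 0.75) = 0.3300/0.3500 = 0.9429
Terminal stock prices: S_u = 148.5, S_d = 101.2
Terminal payoffs (S − K): max(28.5, 0) = 28.5, max(-18.75, 0) = 0
Node 0 (S = 135): V_0 = 1/1.08·[0.9429·28.5000 + 0.0571·0.0000] = 24.8810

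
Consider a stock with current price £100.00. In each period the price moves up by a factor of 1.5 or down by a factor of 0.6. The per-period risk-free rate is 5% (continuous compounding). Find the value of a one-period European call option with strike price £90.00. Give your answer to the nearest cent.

£28.62

Risk-neutral probability p = (e^0.05 − 0.6)/(1.5 − 0.6) = 0.4513/0.9000 = 0.5014
Terminal stock prices: S_u = 150, S_d = 60
Terminal payoffs (S − K): max(60, 0) = 60, max(-30, 0) = 0
Node 0 (S = 100): V_0 = e^(−0.05)·[0.5014·60.0000 + 0.4986·0.0000] = 28.6175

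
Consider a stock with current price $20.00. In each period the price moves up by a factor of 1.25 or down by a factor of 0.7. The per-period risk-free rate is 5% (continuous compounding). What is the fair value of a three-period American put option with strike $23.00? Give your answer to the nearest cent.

$4.38

Risk-neutral probability p = (e^0.05 − 0.7)/(1.25 − 0.7) = 0.3513/0.5500 = 0.6387
Terminal stock prices: S_uuu = 39.06, S_uud = 21.88, S_udd = 12.25, S_ddd = 6.86
Terminal payoffs (K − S): max(-16.06, 0) = 0, max(1.125, 0) = 1.125, max(10.75, 0) = 10.75, max(16.14, 0) = 16.14
Node uu (S = 31.25): continuation = e^(−0.05)·[0.6387·0.0000 + 0.3613·1.1250] = 0.3867; exercise value = 0.0000 ≤ continuation, so V_uu = 0.3867
Node ud (S = 17.5): continuation = e^(−0.05)·[0.6387·1.1250 + 0.3613·10.7500] = 4.3783; exercise value = 5.5000 > continuation, so V_ud = 5.5000 (exercise)
Node dd (S = 9.8): continuation = e^(−0.05)·[0.6387·10.7500 + 0.3613·16.1400] = 12.0783; exercise value = 13.2000 > continuation, so V_dd = 13.2000 (exercise)
Node u (S = 25): continuation = e^(−0.05)·[0.6387·0.3867 + 0.3613·5.5000] = 2.1253; exercise value = 0.0000 ≤ continuation, so V_u = 2.1253
Node d (S = 14): continuation = e^(−0.05)·[0.6387·5.5000 + 0.3613·13.2000] = 7.8783; exercise value = 9.0000 > continuation, so V_d = 9.0000 (exercise)
Node 0 (S = 20): continuation = e^(−0.05)·[0.6387·2.1253 + 0.3613·9.0000] = 4.3845; exercise value = 3.0000 ≤ continuation, so V_0 = 4.3845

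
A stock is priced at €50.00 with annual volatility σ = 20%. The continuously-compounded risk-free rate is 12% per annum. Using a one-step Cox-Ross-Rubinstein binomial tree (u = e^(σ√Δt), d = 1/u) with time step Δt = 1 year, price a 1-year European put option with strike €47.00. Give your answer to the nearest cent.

CRR parameters: u = e^(σ√Δt) = e^(0.2·√1) = 1.2214, d = 1/u = 0.8187
Per-period rate: rΔt = 0.12·1 = 0.12, so R = e^0.12 = 1.1275
Risk-neutral probability p = (e^0.12 − 0.8187)/(1.2214 − 0.8187) = 0.3088/0.4027 = 0.7668
Terminal stock prices: S_u = 61.07, S_d = 40.94
Terminal payoffs (K − S): max(-14.07, 0) = 0, max(6.063, 0) = 6.063
Node 0 (S = 50): V_0 = e^(−0.12)·[0.7668·0.0000 + 0.2332·6.0635] = 1.2541

€1.25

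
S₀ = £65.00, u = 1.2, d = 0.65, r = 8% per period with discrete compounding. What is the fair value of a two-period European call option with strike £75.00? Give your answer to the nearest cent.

£9.75

Risk-neutral probability p = (1 + 0.08 − 0.65)/(1.2 − 0.65) = 0.4300/0.5500 = 0.7818
Terminal stock prices: S_uu = 93.6, S_ud = 50.7, S_dd = 27.46
Terminal payoffs (S − K): max(18.6, 0) = 18.6, max(-24.3, 0) = 0, max(-47.54, 0) = 0
Node u (S = 78): V_u = 1/1.08·[0.7818·18.6000 + 0.2182·0.0000] = 13.4646
Node d (S = 42.25): V_d = 1/1.08·[0.7818·0.0000 + 0.2182·0.0000] = 0.0000
Node 0 (S = 65): V_0 = 1/1.08·[0.7818·13.4646 + 0.2182·0.0000] = 9.7471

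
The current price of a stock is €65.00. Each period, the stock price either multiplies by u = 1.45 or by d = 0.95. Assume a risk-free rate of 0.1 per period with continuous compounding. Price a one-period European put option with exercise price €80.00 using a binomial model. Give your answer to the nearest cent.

Risk-neutral probability p = (e^0.1 − 0.95)/(1.45 − 0.95) = 0.1552/0.5000 = 0.3103
Terminal stock prices: S_u = 94.25, S_d = 61.75
Terminal payoffs (K − S): max(-14.25, 0) = 0, max(18.25, 0) = 18.25
Node 0 (S = 65): V_0 = e^(−0.1)·[0.3103·0.0000 + 0.6897·18.2500] = 11.3885

€11.39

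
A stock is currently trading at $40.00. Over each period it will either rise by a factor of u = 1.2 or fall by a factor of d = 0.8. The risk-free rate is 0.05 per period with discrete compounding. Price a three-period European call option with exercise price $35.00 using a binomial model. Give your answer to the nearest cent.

$11.40

Risk-neutral probability p = (1 + 0.05 − 0.8)/(1.2 − 0.8) = 0.2500/0.4000 = 0.6250
Terminal stock prices: S_uuu = 69.12, S_uud = 46.08, S_udd = 30.72, S_ddd = 20.48
Terminal payoffs (S − K): max(34.12, 0) = 34.12, max(11.08, 0) = 11.08, max(-4.28, 0) = 0, max(-14.52, 0) = 0
Node uu (S = 57.6): V_uu = 1/1.05·[0.6250·34.1200 + 0.3750·11.0800] = 24.2667
Node ud (S = 38.4): V_ud = 1/1.05·[0.6250·11.0800 + 0.3750·0.0000] = 6.5952
Node dd (S = 25.6): V_dd = 1/1.05·[0.6250·0.0000 + 0.3750·0.0000] = 0.0000
Node u (S = 48): V_u = 1/1.05·[0.6250·24.2667 + 0.3750·6.5952] = 16.7999
Node d (S = 32): V_d = 1/1.05·[0.6250·6.5952 + 0.3750·0.0000] = 3.9257
Node 0 (S = 40): V_0 = 1/1.05·[0.6250·16.7999 + 0.3750·3.9257] = 11.4020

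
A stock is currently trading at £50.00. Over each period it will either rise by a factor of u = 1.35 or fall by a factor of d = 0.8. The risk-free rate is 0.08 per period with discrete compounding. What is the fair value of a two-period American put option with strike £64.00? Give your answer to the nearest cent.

£14.00

Risk-neutral probability p = (1 + 0.08 − 0.8)/(1.35 − 0.8) = 0.2800/0.5500 = 0.5091
Terminal stock prices: S_uu = 91.13, S_ud = 54, S_dd = 32
Terminal payoffs (K − S): max(-27.13, 0) = 0, max(10, 0) = 10, max(32, 0) = 32
Node u (S = 67.5): continuation = 1/1.08·[0.5091·0.0000 + 0.4909·10.0000] = 4.5455; exercise value = 0.0000 ≤ continuation, so V_u = 4.5455
Node d (S = 40): continuation = 1/1.08·[0.5091·10.0000 + 0.4909·32.0000] = 19.2593; exercise value = 24.0000 > continuation, so V_d = 24.0000 (exercise)
Node 0 (S = 50): continuation = 1/1.08·[0.5091·4.5455 + 0.4909·24.0000] = 13.0517; exercise value = 14.0000 > continuation, so V_0 = 14.0000 (exercise)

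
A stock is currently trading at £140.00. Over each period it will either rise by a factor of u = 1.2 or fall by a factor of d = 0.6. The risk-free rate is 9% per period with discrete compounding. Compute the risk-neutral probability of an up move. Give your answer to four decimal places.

p = 0.8167

Risk-neutral probability p = (1 + 0.09 − 0.6)/(1.2 − 0.6) = 0.4900/0.6000 = 0.8167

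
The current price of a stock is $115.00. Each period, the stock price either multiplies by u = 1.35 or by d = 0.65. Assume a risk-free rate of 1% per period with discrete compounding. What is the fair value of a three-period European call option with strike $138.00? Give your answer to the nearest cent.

Risk-neutral probability p = (1 + 0.01 − 0.65)/(1.35 − 0.65) = 0.3600/0.7000 = 0.5143
Terminal stock prices: S_uuu = 282.9, S_uud = 136.2, S_udd = 65.59, S_ddd = 31.58
Terminal payoffs (S − K): max(144.9, 0) = 144.9, max(-1.768, 0) = 0, max(-72.41, 0) = 0, max(-106.4, 0) = 0
Node uu (S = 209.6): V_uu = 1/1.01·[0.5143·144.9431 + 0.4857·0.0000] = 73.8041
Node ud (S = 100.9): V_ud = 1/1.01·[0.5143·0.0000 + 0.4857·0.0000] = 0.0000
Node dd (S = 48.59): V_dd = 1/1.01·[0.5143·0.0000 + 0.4857·0.0000] = 0.0000
Node u (S = 155.2): V_u = 1/1.01·[0.5143·73.8041 + 0.4857·0.0000] = 37.5806
Node d (S = 74.75): V_d = 1/1.01·[0.5143·0.0000 + 0.4857·0.0000] = 0.0000
Node 0 (S = 115): V_0 = 1/1.01·[0.5143·37.5806 + 0.4857·0.0000] = 19.1358

$19.14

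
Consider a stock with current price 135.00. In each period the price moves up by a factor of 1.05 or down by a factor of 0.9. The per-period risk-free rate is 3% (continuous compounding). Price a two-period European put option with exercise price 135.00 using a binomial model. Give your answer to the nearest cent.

2.00

Risk-neutral probability p = (e^0.03 − 0.9)/(1.05 − 0.9) = 0.1305/0.1500 = 0.8697
Terminal stock prices: S_uu = 148.8, S_ud = 127.6, S_dd = 109.4
Terminal payoffs (K − S): max(-13.84, 0) = 0, max(7.425, 0) = 7.425, max(25.65, 0) = 25.65
Node u (S = 141.8): V_u = e^(−0.03)·[0.8697·0.0000 + 0.1303·7.4250] = 0.9389
Node d (S = 121.5): V_d = e^(−0.03)·[0.8697·7.4250 + 0.1303·25.6500] = 9.5101
Node 0 (S = 135): V_0 = e^(−0.03)·[0.8697·0.9389 + 0.1303·9.5101] = 1.9950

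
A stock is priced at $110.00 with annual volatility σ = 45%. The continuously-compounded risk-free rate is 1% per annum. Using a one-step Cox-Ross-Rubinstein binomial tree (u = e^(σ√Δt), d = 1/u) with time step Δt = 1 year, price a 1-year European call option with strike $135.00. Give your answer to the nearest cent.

CRR parameters: u = e^(σ√Δt) = e^(0.45·√1) = 1.5683, d = 1/u = 0.6376
Per-period rate: rΔt = 0.01·1 = 0.01, so R = e^0.01 = 1.0101
Risk-neutral probability p = (e^0.01 − 0.6376)/(1.5683 − 0.6376) = 0.3724/0.9307 = 0.4002
Terminal stock prices: S_u = 172.5, S_d = 70.14
Terminal payoffs (S − K): max(37.51, 0) = 37.51, max(-64.86, 0) = 0
Node 0 (S = 110): V_0 = e^(−0.01)·[0.4002·37.5143 + 0.5998·0.0000] = 14.8623

$14.86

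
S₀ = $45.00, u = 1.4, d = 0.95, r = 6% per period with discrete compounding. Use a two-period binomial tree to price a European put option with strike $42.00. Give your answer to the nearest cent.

$0.70

Risk-neutral probability p = (1 + 0.06 − 0.95)/(1.4 − 0.95) = 0.1100/0.4500 = 0.2444
Terminal stock prices: S_uu = 88.2, S_ud = 59.85, S_dd = 40.61
Terminal payoffs (K − S): max(-46.2, 0) = 0, max(-17.85, 0) = 0, max(1.388, 0) = 1.388
Node u (S = 63): V_u = 1/1.06·[0.2444·0.0000 + 0.7556·0.0000] = 0.0000
Node d (S = 42.75): V_d = 1/1.06·[0.2444·0.0000 + 0.7556·1.3875] = 0.9890
Node 0 (S = 45): V_0 = 1/1.06·[0.2444·0.0000 + 0.7556·0.9890] = 0.7049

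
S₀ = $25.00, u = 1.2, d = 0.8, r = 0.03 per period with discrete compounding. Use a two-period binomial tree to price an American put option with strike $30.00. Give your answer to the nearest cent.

Risk-neutral probability p = (1 + 0.03 − 0.8)/(1.2 − 0.8) = 0.2300/0.4000 = 0.5750
Terminal stock prices: S_uu = 36, S_ud = 24, S_dd = 16
Terminal payoffs (K − S): max(-6, 0) = 0, max(6, 0) = 6, max(14, 0) = 14
Node u (S = 30): continuation = 1/1.03·[0.5750·0.0000 + 0.4250·6.0000] = 2.4757; exercise value = 0.0000 ≤ continuation, so V_u = 2.4757
Node d (S = 20): continuation = 1/1.03·[0.5750·6.0000 + 0.4250·14.0000] = 9.1262; exercise value = 10.0000 > continuation, so V_d = 10.0000 (exercise)
Node 0 (S = 25): continuation = 1/1.03·[0.5750·2.4757 + 0.4250·10.0000] = 5.5083; exercise value = 5.0000 ≤ continuation, so V_0 = 5.5083

$5.51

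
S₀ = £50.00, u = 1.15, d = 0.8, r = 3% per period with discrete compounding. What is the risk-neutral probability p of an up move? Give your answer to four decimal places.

Risk-neutral probability p = (1 + 0.03 − 0.8)/(1.15 − 0.8) = 0.2300/0.3500 = 0.6571

p = 0.6571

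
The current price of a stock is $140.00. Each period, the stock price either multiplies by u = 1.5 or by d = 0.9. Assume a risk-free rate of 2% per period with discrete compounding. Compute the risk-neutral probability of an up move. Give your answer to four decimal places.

p = 0.2000

Risk-neutral probability p = (1 + 0.02 − 0.9)/(1.5 − 0.9) = 0.1200/0.6000 = 0.2000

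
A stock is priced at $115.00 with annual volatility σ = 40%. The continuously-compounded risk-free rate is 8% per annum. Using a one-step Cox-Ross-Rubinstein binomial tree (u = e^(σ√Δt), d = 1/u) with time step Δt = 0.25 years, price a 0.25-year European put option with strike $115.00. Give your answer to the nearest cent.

$10.21

CRR parameters: u = e^(σ√Δt) = e^(0.4·√0.25) = 1.2214, d = 1/u = 0.8187
Per-period rate: rΔt = 0.08·0.25 = 0.02, so R = e^0.02 = 1.0202
Risk-neutral probability p = (e^0.02 − 0.8187)/(1.2214 − 0.8187) = 0.2015/0.4027 = 0.5003
Terminal stock prices: S_u = 140.5, S_d = 94.15
Terminal payoffs (K − S): max(-25.46, 0) = 0, max(20.85, 0) = 20.85
Node 0 (S = 115): V_0 = e^(−0.02)·[0.5003·0.0000 + 0.4997·20.8460] = 10.2098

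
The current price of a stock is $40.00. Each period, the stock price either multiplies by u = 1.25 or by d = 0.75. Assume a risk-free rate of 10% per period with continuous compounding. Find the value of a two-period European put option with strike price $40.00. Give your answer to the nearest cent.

$2.04

Risk-neutral probability p = (e^0.1 − 0.75)/(1.25 − 0.75) = 0.3552/0.5000 = 0.7103
Terminal stock prices: S_uu = 62.5, S_ud = 37.5, S_dd = 22.5
Terminal payoffs (K − S): max(-22.5, 0) = 0, max(2.5, 0) = 2.5, max(17.5, 0) = 17.5
Node u (S = 50): V_u = e^(−0.1)·[0.7103·0.0000 + 0.2897·2.5000] = 0.6552
Node d (S = 30): V_d = e^(−0.1)·[0.7103·2.5000 + 0.2897·17.5000] = 6.1935
Node 0 (S = 40): V_0 = e^(−0.1)·[0.7103·0.6552 + 0.2897·6.1935] = 2.0444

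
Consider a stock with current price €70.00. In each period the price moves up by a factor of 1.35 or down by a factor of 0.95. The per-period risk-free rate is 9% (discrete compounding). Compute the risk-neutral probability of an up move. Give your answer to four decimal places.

Risk-neutral probability p = (1 + 0.09 − 0.95)/(1.35 − 0.95) = 0.1400/0.4000 = 0.3500

p = 0.3500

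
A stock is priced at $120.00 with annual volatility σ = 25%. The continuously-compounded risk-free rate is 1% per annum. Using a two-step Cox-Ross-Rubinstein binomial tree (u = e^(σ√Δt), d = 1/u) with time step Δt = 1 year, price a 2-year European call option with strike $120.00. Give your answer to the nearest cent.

CRR parameters: u = e^(σ√Δt) = e^(0.25·√1) = 1.2840, d = 1/u = 0.7788
Per-period rate: rΔt = 0.01·1 = 0.01, so R = e^0.01 = 1.0101
Risk-neutral probability p = (e^0.01 − 0.7788)/(1.2840 − 0.7788) = 0.2312/0.5052 = 0.4577
Terminal stock prices: S_uu = 197.8, S_ud = 120, S_dd = 72.78
Terminal payoffs (S − K): max(77.85, 0) = 77.85, max(0, 0) = 0, max(-47.22, 0) = 0
Node u (S = 154.1): V_u = e^(−0.01)·[0.4577·77.8466 + 0.5423·0.0000] = 35.2771
Node d (S = 93.46): V_d = e^(−0.01)·[0.4577·0.0000 + 0.5423·0.0000] = 0.0000
Node 0 (S = 120): V_0 = e^(−0.01)·[0.4577·35.2771 + 0.5423·0.0000] = 15.9862

$15.99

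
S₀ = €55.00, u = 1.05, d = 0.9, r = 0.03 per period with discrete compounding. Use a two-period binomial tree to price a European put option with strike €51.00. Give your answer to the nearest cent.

€0.11

Risk-neutral probability p = (1 + 0.03 − 0.9)/(1.05 − 0.9) = 0.1300/0.1500 = 0.8667
Terminal stock prices: S_uu = 60.64, S_ud = 51.98, S_dd = 44.55
Terminal payoffs (K − S): max(-9.638, 0) = 0, max(-0.975, 0) = 0, max(6.45, 0) = 6.45
Node u (S = 57.75): V_u = 1/1.03·[0.8667·0.0000 + 0.1333·0.0000] = 0.0000
Node d (S = 49.5): V_d = 1/1.03·[0.8667·0.0000 + 0.1333·6.4500] = 0.8350
Node 0 (S = 55): V_0 = 1/1.03·[0.8667·0.0000 + 0.1333·0.8350] = 0.1081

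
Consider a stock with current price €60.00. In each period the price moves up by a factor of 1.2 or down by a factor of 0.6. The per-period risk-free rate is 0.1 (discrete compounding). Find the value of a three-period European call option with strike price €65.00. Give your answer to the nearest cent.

€16.82

Risk-neutral probability p = (1 + 0.1 − 0.6)/(1.2 − 0.6) = 0.5000/0.6000 = 0.8333
Terminal stock prices: S_uuu = 103.7, S_uud = 51.84, S_udd = 25.92, S_ddd = 12.96
Terminal payoffs (S − K): max(38.68, 0) = 38.68, max(-13.16, 0) = 0, max(-39.08, 0) = 0, max(-52.04, 0) = 0
Node uu (S = 86.4): V_uu = 1/1.1·[0.8333·38.6800 + 0.1667·0.0000] = 29.3030
Node ud (S = 43.2): V_ud = 1/1.1·[0.8333·0.0000 + 0.1667·0.0000] = 0.0000
Node dd (S = 21.6): V_dd = 1/1.1·[0.8333·0.0000 + 0.1667·0.0000] = 0.0000
Node u (S = 72): V_u = 1/1.1·[0.8333·29.3030 + 0.1667·0.0000] = 22.1993
Node d (S = 36): V_d = 1/1.1·[0.8333·0.0000 + 0.1667·0.0000] = 0.0000
Node 0 (S = 60): V_0 = 1/1.1·[0.8333·22.1993 + 0.1667·0.0000] = 16.8176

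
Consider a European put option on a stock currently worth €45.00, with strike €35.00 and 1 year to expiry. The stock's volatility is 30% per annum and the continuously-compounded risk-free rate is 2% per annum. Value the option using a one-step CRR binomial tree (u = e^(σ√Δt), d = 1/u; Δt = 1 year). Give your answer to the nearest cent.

€0.88

CRR parameters: u = e^(σ√Δt) = e^(0.3·√1) = 1.3499, d = 1/u = 0.7408
Per-period rate: rΔt = 0.02·1 = 0.02, so R = e^0.02 = 1.0202
Risk-neutral probability p = (e^0.02 − 0.7408)/(1.3499 − 0.7408) = 0.2794/0.6090 = 0.4587
Terminal stock prices: S_u = 60.74, S_d = 33.34
Terminal payoffs (K − S): max(-25.74, 0) = 0, max(1.663, 0) = 1.663
Node 0 (S = 45): V_0 = e^(−0.02)·[0.4587·0.0000 + 0.5413·1.6632] = 0.8824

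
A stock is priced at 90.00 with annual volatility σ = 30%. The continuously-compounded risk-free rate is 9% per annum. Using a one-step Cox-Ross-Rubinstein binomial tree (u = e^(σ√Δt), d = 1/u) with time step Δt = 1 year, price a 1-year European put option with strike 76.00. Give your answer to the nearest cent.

3.58

CRR parameters: u = e^(σ√Δt) = e^(0.3·√1) = 1.3499, d = 1/u = 0.7408
Per-period rate: rΔt = 0.09·1 = 0.09, so R = e^0.09 = 1.0942
Risk-neutral probability p = (e^0.09 − 0.7408)/(1.3499 − 0.7408) = 0.3534/0.6090 = 0.5802
Terminal stock prices: S_u = 121.5, S_d = 66.67
Terminal payoffs (K − S): max(-45.49, 0) = 0, max(9.326, 0) = 9.326
Node 0 (S = 90): V_0 = e^(−0.09)·[0.5802·0.0000 + 0.4198·9.3264] = 3.5784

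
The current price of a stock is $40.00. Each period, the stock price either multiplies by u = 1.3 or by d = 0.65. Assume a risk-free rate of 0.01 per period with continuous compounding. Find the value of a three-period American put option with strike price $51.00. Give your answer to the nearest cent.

Risk-neutral probability p = (e^0.01 − 0.65)/(1.3 − 0.65) = 0.3601/0.6500 = 0.5539
Terminal stock prices: S_uuu = 87.88, S_uud = 43.94, S_udd = 21.97, S_ddd = 10.98
Terminal payoffs (K − S): max(-36.88, 0) = 0, max(7.06, 0) = 7.06, max(29.03, 0) = 29.03, max(40.02, 0) = 40.02
Node uu (S = 67.6): continuation = e^(−0.01)·[0.5539·0.0000 + 0.4461·7.0600] = 3.1180; exercise value = 0.0000 ≤ continuation, so V_uu = 3.1180
Node ud (S = 33.8): continuation = e^(−0.01)·[0.5539·7.0600 + 0.4461·29.0300] = 16.6925; exercise value = 17.2000 > continuation, so V_ud = 17.2000 (exercise)
Node dd (S = 16.9): continuation = e^(−0.01)·[0.5539·29.0300 + 0.4461·40.0150] = 33.5925; exercise value = 34.1000 > continuation, so V_dd = 34.1000 (exercise)
Node u (S = 52): continuation = e^(−0.01)·[0.5539·3.1180 + 0.4461·17.2000] = 9.3061; exercise value = 0.0000 ≤ continuation, so V_u = 9.3061
Node d (S = 26): continuation = e^(−0.01)·[0.5539·17.2000 + 0.4461·34.1000] = 24.4925; exercise value = 25.0000 > continuation, so V_d = 25.0000 (exercise)
Node 0 (S = 40): continuation = e^(−0.01)·[0.5539·9.3061 + 0.4461·25.0000] = 16.1445; exercise value = 11.0000 ≤ continuation, so V_0 = 16.1445

$16.14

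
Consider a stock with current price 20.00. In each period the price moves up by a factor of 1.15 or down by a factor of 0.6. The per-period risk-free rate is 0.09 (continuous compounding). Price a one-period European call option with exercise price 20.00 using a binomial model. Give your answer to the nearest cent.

Risk-neutral probability p = (e^0.09 − 0.6)/(1.15 − 0.6) = 0.4942/0.5500 = 0.8985
Terminal stock prices: S_u = 23, S_d = 12
Terminal payoffs (S − K): max(3, 0) = 3, max(-8, 0) = 0
Node 0 (S = 20): V_0 = e^(−0.09)·[0.8985·3.0000 + 0.1015·0.0000] = 2.4635

2.46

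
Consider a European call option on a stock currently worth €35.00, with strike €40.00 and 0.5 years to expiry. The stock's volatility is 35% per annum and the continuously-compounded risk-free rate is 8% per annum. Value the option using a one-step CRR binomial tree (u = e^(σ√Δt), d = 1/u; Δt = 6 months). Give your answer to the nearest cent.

CRR parameters: u = e^(σ√Δt) = e^(0.35·√0.5) = 1.2808, d = 1/u = 0.7808
Per-period rate: rΔt = 0.08·0.5 = 0.04, so R = e^0.04 = 1.0408
Risk-neutral probability p = (e^0.04 − 0.7808)/(1.2808 − 0.7808) = 0.2601/0.5000 = 0.5201
Terminal stock prices: S_u = 44.83, S_d = 27.33
Terminal payoffs (S − K): max(4.828, 0) = 4.828, max(-12.67, 0) = 0
Node 0 (S = 35): V_0 = e^(−0.04)·[0.5201·4.8281 + 0.4799·0.0000] = 2.4124

€2.41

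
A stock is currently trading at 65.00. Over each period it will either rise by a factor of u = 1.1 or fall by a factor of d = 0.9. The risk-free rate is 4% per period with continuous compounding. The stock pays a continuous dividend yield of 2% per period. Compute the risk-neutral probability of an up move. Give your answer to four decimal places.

p = 0.6010

Per-period risk-free factor R = e^0.04 = 1.0408; dividend-adjusted growth = e^(0.04−0.02) = 1.0202.
Risk-neutral probability p = (1.0202 − 0.9)/(1.1 − 0.9) = 0.1202/0.2000 = 0.6010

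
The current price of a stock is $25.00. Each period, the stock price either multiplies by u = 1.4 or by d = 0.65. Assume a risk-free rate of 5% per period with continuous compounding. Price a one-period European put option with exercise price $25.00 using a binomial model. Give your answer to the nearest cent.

Risk-neutral probability p = (e^0.05 − 0.65)/(1.4 − 0.65) = 0.4013/0.7500 = 0.5350
Terminal stock prices: S_u = 35, S_d = 16.25
Terminal payoffs (K − S): max(-10, 0) = 0, max(8.75, 0) = 8.75
Node 0 (S = 25): V_0 = e^(−0.05)·[0.5350·0.0000 + 0.4650·8.7500] = 3.8701

$3.87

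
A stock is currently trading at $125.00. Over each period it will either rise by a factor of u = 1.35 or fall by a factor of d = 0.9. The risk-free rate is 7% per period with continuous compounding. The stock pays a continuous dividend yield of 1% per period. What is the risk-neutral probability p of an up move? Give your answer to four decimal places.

Per-period risk-free factor R = e^0.07 = 1.0725; dividend-adjusted growth = e^(0.07−0.01) = 1.0618.
Risk-neutral probability p = (1.0618 − 0.9)/(1.35 − 0.9) = 0.1618/0.4500 = 0.3596

p = 0.3596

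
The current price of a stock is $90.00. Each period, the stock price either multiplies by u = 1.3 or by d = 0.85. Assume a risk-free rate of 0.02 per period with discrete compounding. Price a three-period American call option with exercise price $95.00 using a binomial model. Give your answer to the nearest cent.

$13.83

Risk-neutral probability p = (1 + 0.02 − 0.85)/(1.3 − 0.85) = 0.1700/0.4500 = 0.3778
Terminal stock prices: S_uuu = 197.7, S_uud = 129.3, S_udd = 84.53, S_ddd = 55.27
Terminal payoffs (S − K): max(102.7, 0) = 102.7, max(34.29, 0) = 34.29, max(-10.47, 0) = 0, max(-39.73, 0) = 0
Node uu (S = 152.1): continuation = 1/1.02·[0.3778·102.7300 + 0.6222·34.2850] = 58.9627; exercise value = 57.1000 ≤ continuation, so V_uu = 58.9627
Node ud (S = 99.45): continuation = 1/1.02·[0.3778·34.2850 + 0.6222·0.0000] = 12.6981; exercise value = 4.4500 ≤ continuation, so V_ud = 12.6981
Node dd (S = 65.02): continuation = 1/1.02·[0.3778·0.0000 + 0.6222·0.0000] = 0.0000; exercise value = 0.0000 ≤ continuation, so V_dd = 0.0000
Node u (S = 117): continuation = 1/1.02·[0.3778·58.9627 + 0.6222·12.6981] = 29.5842; exercise value = 22.0000 ≤ continuation, so V_u = 29.5842
Node d (S = 76.5): continuation = 1/1.02·[0.3778·12.6981 + 0.6222·0.0000] = 4.7030; exercise value = 0.0000 ≤ continuation, so V_d = 4.7030
Node 0 (S = 90): continuation = 1/1.02·[0.3778·29.5842 + 0.6222·4.7030] = 13.8261; exercise value = 0.0000 ≤ continuation, so V_0 = 13.8261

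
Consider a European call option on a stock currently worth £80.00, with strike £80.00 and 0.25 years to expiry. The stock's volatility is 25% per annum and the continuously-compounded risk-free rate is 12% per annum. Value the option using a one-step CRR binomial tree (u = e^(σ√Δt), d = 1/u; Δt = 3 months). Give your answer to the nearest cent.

CRR parameters: u = e^(σ√Δt) = e^(0.25·√0.25) = 1.1331, d = 1/u = 0.8825
Per-period rate: rΔt = 0.12·0.25 = 0.03, so R = e^0.03 = 1.0305
Risk-neutral probability p = (e^0.03 − 0.8825)/(1.1331 − 0.8825) = 0.1480/0.2507 = 0.5903
Terminal stock prices: S_u = 90.65, S_d = 70.6
Terminal payoffs (S − K): max(10.65, 0) = 10.65, max(-9.4, 0) = 0
Node 0 (S = 80): V_0 = e^(−0.03)·[0.5903·10.6519 + 0.4097·0.0000] = 6.1019

£6.10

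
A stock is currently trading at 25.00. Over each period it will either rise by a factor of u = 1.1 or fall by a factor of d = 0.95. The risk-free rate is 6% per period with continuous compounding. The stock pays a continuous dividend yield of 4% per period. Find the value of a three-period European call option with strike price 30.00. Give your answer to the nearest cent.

Per-period risk-free factor R = e^0.06 = 1.0618; dividend-adjusted growth = e^(0.06−0.04) = 1.0202.
Risk-neutral probability p = (1.0202 − 0.95)/(1.1 − 0.95) = 0.0702/0.1500 = 0.4680
Terminal stock prices: S_uuu = 33.28, S_uud = 28.74, S_udd = 24.82, S_ddd = 21.43
Terminal payoffs (S − K): max(3.275, 0) = 3.275, max(-1.262, 0) = 0, max(-5.181, 0) = 0, max(-8.566, 0) = 0
Node uu (S = 30.25): V_uu = e^(−0.06)·[0.4680·3.2750 + 0.5320·0.0000] = 1.4435
Node ud (S = 26.13): V_ud = e^(−0.06)·[0.4680·0.0000 + 0.5320·0.0000] = 0.0000
Node dd (S = 22.56): V_dd = e^(−0.06)·[0.4680·0.0000 + 0.5320·0.0000] = 0.0000
Node u (S = 27.5): V_u = e^(−0.06)·[0.4680·1.4435 + 0.5320·0.0000] = 0.6362
Node d (S = 23.75): V_d = e^(−0.06)·[0.4680·0.0000 + 0.5320·0.0000] = 0.0000
Node 0 (S = 25): V_0 = e^(−0.06)·[0.4680·0.6362 + 0.5320·0.0000] = 0.2804

0.28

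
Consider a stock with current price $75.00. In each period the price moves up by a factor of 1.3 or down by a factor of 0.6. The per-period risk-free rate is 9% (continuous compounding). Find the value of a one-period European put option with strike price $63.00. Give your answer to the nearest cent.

$4.84

Risk-neutral probability p = (e^0.09 − 0.6)/(1.3 − 0.6) = 0.4942/0.7000 = 0.7060
Terminal stock prices: S_u = 97.5, S_d = 45
Terminal payoffs (K − S): max(-34.5, 0) = 0, max(18, 0) = 18
Node 0 (S = 75): V_0 = e^(−0.09)·[0.7060·0.0000 + 0.2940·18.0000] = 4.8371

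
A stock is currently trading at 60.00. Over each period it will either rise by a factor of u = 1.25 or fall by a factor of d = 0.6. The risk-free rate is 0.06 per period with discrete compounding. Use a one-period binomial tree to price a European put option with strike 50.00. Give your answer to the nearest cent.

Risk-neutral probability p = (1 + 0.06 − 0.6)/(1.25 − 0.6) = 0.4600/0.6500 = 0.7077
Terminal stock prices: S_u = 75, S_d = 36
Terminal payoffs (K − S): max(-25, 0) = 0, max(14, 0) = 14
Node 0 (S = 60): V_0 = 1/1.06·[0.7077·0.0000 + 0.2923·14.0000] = 3.8607

3.86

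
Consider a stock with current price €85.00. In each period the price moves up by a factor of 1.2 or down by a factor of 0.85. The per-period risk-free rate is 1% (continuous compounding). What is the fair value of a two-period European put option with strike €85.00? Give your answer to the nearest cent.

Risk-neutral probability p = (e^0.01 − 0.85)/(1.2 − 0.85) = 0.1601/0.3500 = 0.4573
Terminal stock prices: S_uu = 122.4, S_ud = 86.7, S_dd = 61.41
Terminal payoffs (K − S): max(-37.4, 0) = 0, max(-1.7, 0) = 0, max(23.59, 0) = 23.59
Node u (S = 102): V_u = e^(−0.01)·[0.4573·0.0000 + 0.5427·0.0000] = 0.0000
Node d (S = 72.25): V_d = e^(−0.01)·[0.4573·0.0000 + 0.5427·23.5875] = 12.6739
Node 0 (S = 85): V_0 = e^(−0.01)·[0.4573·0.0000 + 0.5427·12.6739] = 6.8099

€6.81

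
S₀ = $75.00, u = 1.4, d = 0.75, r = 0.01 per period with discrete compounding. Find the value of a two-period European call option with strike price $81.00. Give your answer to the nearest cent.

$10.35

Risk-neutral probability p = (1 + 0.01 − 0.75)/(1.4 − 0.75) = 0.2600/0.6500 = 0.4000
Terminal stock prices: S_uu = 147, S_ud = 78.75, S_dd = 42.19
Terminal payoffs (S − K): max(66, 0) = 66, max(-2.25, 0) = 0, max(-38.81, 0) = 0
Node u (S = 105): V_u = 1/1.01·[0.4000·66.0000 + 0.6000·0.0000] = 26.1386
Node d (S = 56.25): V_d = 1/1.01·[0.4000·0.0000 + 0.6000·0.0000] = 0.0000
Node 0 (S = 75): V_0 = 1/1.01·[0.4000·26.1386 + 0.6000·0.0000] = 10.3519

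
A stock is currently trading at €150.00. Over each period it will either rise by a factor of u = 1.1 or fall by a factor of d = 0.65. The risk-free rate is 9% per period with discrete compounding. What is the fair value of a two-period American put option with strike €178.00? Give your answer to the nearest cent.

€28.00

Risk-neutral probability p = (1 + 0.09 − 0.65)/(1.1 − 0.65) = 0.4400/0.4500 = 0.9778
Terminal stock prices: S_uu = 181.5, S_ud = 107.2, S_dd = 63.38
Terminal payoffs (K − S): max(-3.5, 0) = 0, max(70.75, 0) = 70.75, max(114.6, 0) = 114.6
Node u (S = 165): continuation = 1/1.09·[0.9778·0.0000 + 0.0222·70.7500] = 1.4424; exercise value = 13.0000 > continuation, so V_u = 13.0000 (exercise)
Node d (S = 97.5): continuation = 1/1.09·[0.9778·70.7500 + 0.0222·114.6250] = 65.8028; exercise value = 80.5000 > continuation, so V_d = 80.5000 (exercise)
Node 0 (S = 150): continuation = 1/1.09·[0.9778·13.0000 + 0.0222·80.5000] = 13.3028; exercise value = 28.0000 > continuation, so V_0 = 28.0000 (exercise)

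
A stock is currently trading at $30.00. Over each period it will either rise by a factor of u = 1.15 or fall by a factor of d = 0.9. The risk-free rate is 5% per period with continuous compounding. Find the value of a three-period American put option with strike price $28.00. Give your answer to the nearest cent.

Risk-neutral probability p = (e^0.05 − 0.9)/(1.15 − 0.9) = 0.1513/0.2500 = 0.6051
Terminal stock prices: S_uuu = 45.63, S_uud = 35.71, S_udd = 27.95, S_ddd = 21.87
Terminal payoffs (K − S): max(-17.63, 0) = 0, max(-7.707, 0) = 0, max(0.055, 0) = 0.055, max(6.13, 0) = 6.13
Node uu (S = 39.67): continuation = e^(−0.05)·[0.6051·0.0000 + 0.3949·0.0000] = 0.0000; exercise value = 0.0000 ≤ continuation, so V_uu = 0.0000
Node ud (S = 31.05): continuation = e^(−0.05)·[0.6051·0.0000 + 0.3949·0.0550] = 0.0207; exercise value = 0.0000 ≤ continuation, so V_ud = 0.0207
Node dd (S = 24.3): continuation = e^(−0.05)·[0.6051·0.0550 + 0.3949·6.1300] = 2.3344; exercise value = 3.7000 > continuation, so V_dd = 3.7000 (exercise)
Node u (S = 34.5): continuation = e^(−0.05)·[0.6051·0.0000 + 0.3949·0.0207] = 0.0078; exercise value = 0.0000 ≤ continuation, so V_u = 0.0078
Node d (S = 27): continuation = e^(−0.05)·[0.6051·0.0207 + 0.3949·3.7000] = 1.4018; exercise value = 1.0000 ≤ continuation, so V_d = 1.4018
Node 0 (S = 30): continuation = e^(−0.05)·[0.6051·0.0078 + 0.3949·1.4018] = 0.5311; exercise value = 0.0000 ≤ continuation, so V_0 = 0.5311

$0.53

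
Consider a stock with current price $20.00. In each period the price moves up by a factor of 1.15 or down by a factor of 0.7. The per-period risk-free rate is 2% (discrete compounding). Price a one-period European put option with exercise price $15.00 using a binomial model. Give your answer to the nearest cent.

$0.28

Risk-neutral probability p = (1 + 0.02 − 0.7)/(1.15 − 0.7) = 0.3200/0.4500 = 0.7111
Terminal stock prices: S_u = 23, S_d = 14
Terminal payoffs (K − S): max(-8, 0) = 0, max(1, 0) = 1
Node 0 (S = 20): V_0 = 1/1.02·[0.7111·0.0000 + 0.2889·1.0000] = 0.2832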